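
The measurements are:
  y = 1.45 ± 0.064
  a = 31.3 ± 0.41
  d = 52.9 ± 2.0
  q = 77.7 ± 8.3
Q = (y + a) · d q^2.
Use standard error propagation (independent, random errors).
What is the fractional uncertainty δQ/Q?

0.217

Let u = y + a = 32.8. δu = √(δy² + δa²) = √(0.00410 + 0.168) = 0.415, so δu/u = 0.0127.
Q is then a monomial in u, d, q:
δQ/Q = √((δu/u)² + (1·δd/d)² + (2·δq/q)²) = √(0.000161 + 0.00143 + 0.0456) = 0.217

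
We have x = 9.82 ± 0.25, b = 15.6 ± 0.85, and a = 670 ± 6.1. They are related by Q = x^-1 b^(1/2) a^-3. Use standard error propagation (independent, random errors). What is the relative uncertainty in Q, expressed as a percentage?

Each factor contributes (exponent × relative error)² to (δQ/Q)²:
  (-1·δx/x)² = (-1×0.0255)² = 0.000648;  (½·δb/b)² = (0.5×0.0545)² = 0.000742;  (-3·δa/a)² = (-3×0.00910)² = 0.000746
δQ/Q = √(0.00214) = 0.0462

4.62%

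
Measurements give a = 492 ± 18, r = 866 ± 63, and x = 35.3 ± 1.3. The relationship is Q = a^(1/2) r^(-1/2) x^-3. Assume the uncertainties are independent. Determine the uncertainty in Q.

Since Q is a product/quotient, work with relative uncertainties:
  (½·δa/a)² = (0.5×0.0366)² = 0.000335;  (−½·δr/r)² = (-0.5×0.0727)² = 0.00132;  (-3·δx/x)² = (-3×0.0368)² = 0.0122
δQ/Q = √(0.0139) = 0.118
Q = 1.71e-05, so δQ = 0.118 × 1.71e-05 = 2.02e-06.

2.02e-06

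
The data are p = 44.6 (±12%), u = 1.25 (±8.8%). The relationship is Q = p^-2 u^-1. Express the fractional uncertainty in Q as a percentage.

25.6%

Each factor contributes (exponent × relative error)² to (δQ/Q)²:
  (-2·δp/p)² = (-2×0.120)² = 0.0576;  (-1·δu/u)² = (-1×0.0880)² = 0.00774
δQ/Q = √(0.0653) = 0.256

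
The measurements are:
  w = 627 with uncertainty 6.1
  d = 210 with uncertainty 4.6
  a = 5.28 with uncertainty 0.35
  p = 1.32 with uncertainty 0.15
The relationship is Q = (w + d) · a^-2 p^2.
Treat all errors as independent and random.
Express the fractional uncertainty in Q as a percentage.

Let u = w + d = 837. δu = √(δw² + δd²) = √(37.2 + 21.2) = 7.64, so δu/u = 0.00913.
Q is then a monomial in u, a, p:
δQ/Q = √((δu/u)² + (-2·δa/a)² + (2·δp/p)²) = √(8.33e-05 + 0.0176 + 0.0517) = 0.263

26.3%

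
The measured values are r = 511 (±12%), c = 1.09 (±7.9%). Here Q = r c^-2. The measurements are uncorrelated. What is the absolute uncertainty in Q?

85.3

Since Q is a product/quotient, work with relative uncertainties:
  (1·δr/r)² = (1×0.120)² = 0.0144;  (-2·δc/c)² = (-2×0.0790)² = 0.0250
δQ/Q = √(0.0394) = 0.198
Q = 430, so δQ = 0.198 × 430 = 85.3.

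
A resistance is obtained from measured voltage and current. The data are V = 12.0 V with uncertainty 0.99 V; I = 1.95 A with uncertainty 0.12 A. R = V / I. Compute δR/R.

0.103

For a monomial R ∝ V, I^-1, fractional errors add in quadrature:
  (1·δV/V)² = (1×0.0825)² = 0.00681;  (-1·δI/I)² = (-1×0.0615)² = 0.00379
δR/R = √(0.0106) = 0.103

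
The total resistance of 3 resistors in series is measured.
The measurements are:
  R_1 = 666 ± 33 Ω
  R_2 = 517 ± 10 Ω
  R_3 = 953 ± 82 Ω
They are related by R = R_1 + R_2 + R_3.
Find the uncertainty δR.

For a sum/difference, combine absolute errors in quadrature:
  (δR_1)² = 1090;  (δR_2)² = 100;  (δR_3)² = 6720
δR = √(7910) = 89.0 Ω

89.0 Ω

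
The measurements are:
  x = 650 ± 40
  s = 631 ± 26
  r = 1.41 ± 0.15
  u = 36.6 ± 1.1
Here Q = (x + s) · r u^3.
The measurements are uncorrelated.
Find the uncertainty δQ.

1.28e+07

Let w = x + s = 1280. δw = √(δx² + δs²) = √(1600 + 676) = 47.7, so δw/w = 0.0372.
Q is then a monomial in w, r, u:
δQ/Q = √((δw/w)² + (1·δr/r)² + (3·δu/u)²) = √(0.00139 + 0.0113 + 0.00813) = 0.144
Q = 8.86e+07, so δQ = 0.144 × 8.86e+07 = 1.28e+07.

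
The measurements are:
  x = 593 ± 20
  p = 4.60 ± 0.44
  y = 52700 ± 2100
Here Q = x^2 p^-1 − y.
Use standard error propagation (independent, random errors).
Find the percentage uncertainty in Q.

38.7%

Let w = x^2·p^-1 = 76400. δw/w = √((2·δx/x)² + (-1·δp/p)²) = √(0.00455 + 0.00915) = 0.117, so δw = 8950.
Q = w − y: δQ = √(δw² + δy²) = √(8.01e+07 + 4.41e+06) = 9190
Q = 23700, so δQ/Q = 9190/23700 = 0.387.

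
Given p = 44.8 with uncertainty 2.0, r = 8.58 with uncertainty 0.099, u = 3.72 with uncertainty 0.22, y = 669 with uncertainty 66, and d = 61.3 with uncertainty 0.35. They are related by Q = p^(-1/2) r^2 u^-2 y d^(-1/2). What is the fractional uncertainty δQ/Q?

Q is a product of powers, so relative uncertainties combine in quadrature:
  (−½·δp/p)² = (-0.5×0.0446)² = 0.000498;  (2·δr/r)² = (2×0.0115)² = 0.000533;  (-2·δu/u)² = (-2×0.0591)² = 0.0140;  (1·δy/y)² = (1×0.0987)² = 0.00973;  (−½·δd/d)² = (-0.5×0.00571)² = 8.15e-06
δQ/Q = √(0.0248) = 0.157

0.157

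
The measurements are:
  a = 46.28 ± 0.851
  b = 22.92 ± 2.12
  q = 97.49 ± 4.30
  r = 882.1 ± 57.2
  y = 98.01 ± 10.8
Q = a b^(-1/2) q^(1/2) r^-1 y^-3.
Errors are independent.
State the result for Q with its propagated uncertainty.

Products/powers → add relative errors in quadrature, weighted by exponent:
  (1·δa/a)² = (1×0.0184)² = 0.000338;  (−½·δb/b)² = (-0.5×0.0925)² = 0.00214;  (½·δq/q)² = (0.5×0.0441)² = 0.000486;  (-1·δr/r)² = (-1×0.0648)² = 0.00420;  (-3·δy/y)² = (-3×0.110)² = 0.109
δQ/Q = √(0.116) = 0.341
Q = 1.149e-07, so δQ = 0.341 × 1.149e-07 = 3.92e-08.

(1.149 ± 0.392) × 10^-7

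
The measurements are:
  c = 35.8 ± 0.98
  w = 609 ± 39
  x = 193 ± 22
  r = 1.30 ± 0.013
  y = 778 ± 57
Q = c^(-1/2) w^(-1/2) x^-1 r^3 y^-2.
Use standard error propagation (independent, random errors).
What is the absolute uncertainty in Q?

2.44e-11

Relative error in a monomial: (δQ/Q)² = Σ (nᵢ · δxᵢ/xᵢ)².
  (−½·δc/c)² = (-0.5×0.0274)² = 0.000187;  (−½·δw/w)² = (-0.5×0.0640)² = 0.00103;  (-1·δx/x)² = (-1×0.114)² = 0.0130;  (3·δr/r)² = (3×0.0100)² = 0.000900;  (-2·δy/y)² = (-2×0.0733)² = 0.0215
δQ/Q = √(0.0366) = 0.191
Q = 1.27e-10, so δQ = 0.191 × 1.27e-10 = 2.44e-11.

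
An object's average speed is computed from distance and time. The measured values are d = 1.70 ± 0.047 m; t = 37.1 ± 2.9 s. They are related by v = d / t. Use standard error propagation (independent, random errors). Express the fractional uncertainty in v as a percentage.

8.29%

v is a product of powers, so relative uncertainties combine in quadrature:
  (1·δd/d)² = (1×0.0276)² = 0.000764;  (-1·δt/t)² = (-1×0.0782)² = 0.00611
δv/v = √(0.00687) = 0.0829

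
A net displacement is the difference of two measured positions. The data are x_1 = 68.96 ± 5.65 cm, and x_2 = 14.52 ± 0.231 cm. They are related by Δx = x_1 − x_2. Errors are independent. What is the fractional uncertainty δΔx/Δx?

Sums and differences: (δΔx)² = Σ (cᵢ δxᵢ)².
  (δx_1)² = 31.9;  (δx_2)² = 0.0534
δΔx = √(32.0) = 5.65 cm
Δx = 54.44 cm, so δΔx/Δx = 5.65/54.44 = 0.104.

0.104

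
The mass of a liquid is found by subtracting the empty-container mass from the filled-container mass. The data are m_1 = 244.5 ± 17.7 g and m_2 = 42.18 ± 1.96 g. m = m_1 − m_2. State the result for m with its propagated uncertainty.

202.3 ± 17.8 g

m is a linear combination, so absolute uncertainties add in quadrature:
  (δm_1)² = 313;  (δm_2)² = 3.84
δm = √(317) = 17.8 g
m = 202.3 g.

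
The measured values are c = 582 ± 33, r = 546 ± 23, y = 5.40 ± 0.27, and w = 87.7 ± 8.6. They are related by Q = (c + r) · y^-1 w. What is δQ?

Let u = c + r = 1130. δu = √(δc² + δr²) = √(1090 + 529) = 40.2, so δu/u = 0.0357.
Q is then a monomial in u, y, w:
δQ/Q = √((δu/u)² + (-1·δy/y)² + (1·δw/w)²) = √(0.00127 + 0.00250 + 0.00962) = 0.116
Q = 18300, so δQ = 0.116 × 18300 = 2120.

2120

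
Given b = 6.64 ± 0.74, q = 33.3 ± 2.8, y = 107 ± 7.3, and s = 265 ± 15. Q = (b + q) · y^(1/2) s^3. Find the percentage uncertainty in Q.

Let u = b + q = 39.9. δu = √(δb² + δq²) = √(0.548 + 7.84) = 2.90, so δu/u = 0.0725.
Q is then a monomial in u, y, s:
δQ/Q = √((δu/u)² + (½·δy/y)² + (3·δs/s)²) = √(0.00526 + 0.00116 + 0.0288) = 0.188

18.8%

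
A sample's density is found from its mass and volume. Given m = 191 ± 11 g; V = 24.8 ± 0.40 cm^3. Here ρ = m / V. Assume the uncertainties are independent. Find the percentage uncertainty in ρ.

For a monomial ρ ∝ m, V^-1, fractional errors add in quadrature:
  (1·δm/m)² = (1×0.0576)² = 0.00332;  (-1·δV/V)² = (-1×0.0161)² = 0.000260
δρ/ρ = √(0.00358) = 0.0598

5.98%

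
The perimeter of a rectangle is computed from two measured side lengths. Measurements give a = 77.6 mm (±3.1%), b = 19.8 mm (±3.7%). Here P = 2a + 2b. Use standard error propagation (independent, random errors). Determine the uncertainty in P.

5.03 mm

For a sum/difference, combine absolute errors in quadrature:
  (2·δa)² = 23.1;  (2·δb)² = 2.15
δP = √(25.3) = 5.03 mm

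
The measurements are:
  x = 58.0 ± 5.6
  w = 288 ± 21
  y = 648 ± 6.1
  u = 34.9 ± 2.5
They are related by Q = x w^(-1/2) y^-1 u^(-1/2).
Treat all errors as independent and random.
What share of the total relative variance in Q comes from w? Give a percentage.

(δQ/Q)² = (1·δx/x)² + (−½·δw/w)² + (-1·δy/y)² + (−½·δu/u)²
  x term: (1×0.0966)² = 0.00932
  w term: (-0.5×0.0729)² = 0.00133
  y term: (-1×0.00941)² = 8.86e-05
  u term: (-0.5×0.0716)² = 0.00128
Total = 0.0120. Share from w = 0.00133/0.0120 = 0.111.

11.1%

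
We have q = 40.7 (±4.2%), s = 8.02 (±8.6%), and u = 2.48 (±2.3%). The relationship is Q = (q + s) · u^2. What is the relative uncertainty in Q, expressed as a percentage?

Let w = q + s = 48.7. δw = √(δq² + δs²) = √(2.92 + 0.476) = 1.84, so δw/w = 0.0378.
Q is then a monomial in w, u:
δQ/Q = √((δw/w)² + (2·δu/u)²) = √(0.00143 + 0.00212) = 0.0596

5.96%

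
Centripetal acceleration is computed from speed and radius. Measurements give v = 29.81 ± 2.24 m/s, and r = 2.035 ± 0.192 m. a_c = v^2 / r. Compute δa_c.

Products/powers → add relative errors in quadrature, weighted by exponent:
  (2·δv/v)² = (2×0.0751)² = 0.0226;  (-1·δr/r)² = (-1×0.0943)² = 0.00890
δa_c/a_c = √(0.0315) = 0.177
a_c = 436.7 m/s^2, so δa_c = 0.177 × 436.7 = 77.5 m/s^2.

77.5 m/s^2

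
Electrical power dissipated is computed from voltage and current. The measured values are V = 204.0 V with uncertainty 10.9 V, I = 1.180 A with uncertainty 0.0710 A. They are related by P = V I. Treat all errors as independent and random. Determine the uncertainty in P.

19.4 W

Relative error in a monomial: (δP/P)² = Σ (nᵢ · δxᵢ/xᵢ)².
  (1·δV/V)² = (1×0.0534)² = 0.00285;  (1·δI/I)² = (1×0.0602)² = 0.00362
δP/P = √(0.00648) = 0.0805
P = 240.7 W, so δP = 0.0805 × 240.7 = 19.4 W.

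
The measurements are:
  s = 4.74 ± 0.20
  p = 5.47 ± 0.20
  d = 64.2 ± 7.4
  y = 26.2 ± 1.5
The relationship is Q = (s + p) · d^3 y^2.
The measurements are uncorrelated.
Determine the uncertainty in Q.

Let u = s + p = 10.2. δu = √(δs² + δp²) = √(0.0400 + 0.0400) = 0.283, so δu/u = 0.0277.
Q is then a monomial in u, d, y:
δQ/Q = √((δu/u)² + (3·δd/d)² + (2·δy/y)²) = √(0.000767 + 0.120 + 0.0131) = 0.365
Q = 1.85e+09, so δQ = 0.365 × 1.85e+09 = 6.77e+08.

6.77e+08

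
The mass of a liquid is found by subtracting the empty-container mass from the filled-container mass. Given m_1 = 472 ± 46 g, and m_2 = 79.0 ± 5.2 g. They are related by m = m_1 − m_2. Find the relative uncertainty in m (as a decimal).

0.118

m is a linear combination, so absolute uncertainties add in quadrature:
  (δm_1)² = 2120;  (δm_2)² = 27.0
δm = √(2140) = 46.3 g
m = 393 g, so δm/m = 46.3/393 = 0.118.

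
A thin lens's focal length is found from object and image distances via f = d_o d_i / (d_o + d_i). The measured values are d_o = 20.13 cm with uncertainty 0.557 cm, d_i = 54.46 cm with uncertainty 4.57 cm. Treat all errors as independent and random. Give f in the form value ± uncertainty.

∂f/∂d_o = (d_i/(d_o+d_i))² = 0.533;  ∂f/∂d_i = (d_o/(d_o+d_i))² = 0.0728
δf = √((∂f/∂d_o · δd_o)² + (∂f/∂d_i · δd_i)²) = √(0.0882 + 0.111) = 0.446 cm
f = 14.70 cm.

14.70 ± 0.446 cm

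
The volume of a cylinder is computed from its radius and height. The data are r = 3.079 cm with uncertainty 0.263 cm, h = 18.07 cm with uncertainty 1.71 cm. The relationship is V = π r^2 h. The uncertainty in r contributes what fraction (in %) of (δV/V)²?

76.5%

(δV/V)² = (2·δr/r)² + (1·δh/h)²
  r term: (2×0.0854)² = 0.0292
  h term: (1×0.0946)² = 0.00896
Total = 0.0381. Share from r = 0.0292/0.0381 = 0.765.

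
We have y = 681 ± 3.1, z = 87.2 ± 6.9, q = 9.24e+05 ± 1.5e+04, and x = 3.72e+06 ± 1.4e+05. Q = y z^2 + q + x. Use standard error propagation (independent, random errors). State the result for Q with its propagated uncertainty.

(9.82 ± 0.832) × 10^6

Let p = y·z^2 = 5.18e+06. δp/p = √((1·δy/y)² + (2·δz/z)²) = √(2.07e-05 + 0.0250) = 0.158, so δp = 8.2e+05.
Q = p + q + x: δQ = √(δp² + δq² + δx²) = √(6.72e+11 + 2.25e+08 + 1.96e+10) = 8.32e+05
Q = 9.82e+06.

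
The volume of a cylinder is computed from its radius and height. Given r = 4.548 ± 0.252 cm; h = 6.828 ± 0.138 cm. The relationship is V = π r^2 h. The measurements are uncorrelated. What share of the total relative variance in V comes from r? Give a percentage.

(δV/V)² = (2·δr/r)² + (1·δh/h)²
  r term: (2×0.0554)² = 0.0123
  h term: (1×0.0202)² = 0.000408
Total = 0.0127. Share from r = 0.0123/0.0127 = 0.968.

96.8%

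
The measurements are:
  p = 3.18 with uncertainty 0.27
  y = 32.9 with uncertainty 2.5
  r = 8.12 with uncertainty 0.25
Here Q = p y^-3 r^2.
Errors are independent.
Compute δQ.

0.00148

Since Q is a product/quotient, work with relative uncertainties:
  (1·δp/p)² = (1×0.0849)² = 0.00721;  (-3·δy/y)² = (-3×0.0760)² = 0.0520;  (2·δr/r)² = (2×0.0308)² = 0.00379
δQ/Q = √(0.0630) = 0.251
Q = 0.00589, so δQ = 0.251 × 0.00589 = 0.00148.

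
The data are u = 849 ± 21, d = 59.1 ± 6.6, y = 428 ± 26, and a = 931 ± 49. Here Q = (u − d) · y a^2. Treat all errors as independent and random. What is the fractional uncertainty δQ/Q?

0.125

Let w = u − d = 790. δw = √(δu² + δd²) = √(441 + 43.6) = 22.0, so δw/w = 0.0279.
Q is then a monomial in w, y, a:
δQ/Q = √((δw/w)² + (1·δy/y)² + (2·δa/a)²) = √(0.000777 + 0.00369 + 0.0111) = 0.125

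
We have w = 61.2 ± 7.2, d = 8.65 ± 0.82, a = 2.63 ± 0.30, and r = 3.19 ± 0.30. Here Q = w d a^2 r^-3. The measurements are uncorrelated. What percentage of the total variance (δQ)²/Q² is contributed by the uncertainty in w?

(δQ/Q)² = (1·δw/w)² + (1·δd/d)² + (2·δa/a)² + (-3·δr/r)²
  w term: (1×0.118)² = 0.0138
  d term: (1×0.0948)² = 0.00899
  a term: (2×0.114)² = 0.0520
  r term: (-3×0.0940)² = 0.0796
Total = 0.154. Share from w = 0.0138/0.154 = 0.0896.

8.96%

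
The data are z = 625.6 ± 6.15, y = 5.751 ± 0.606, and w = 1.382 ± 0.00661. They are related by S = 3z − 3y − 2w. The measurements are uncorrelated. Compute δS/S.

For a sum/difference, combine absolute errors in quadrature:
  (3·δz)² = 340;  (3·δy)² = 3.31;  (2·δw)² = 0.000175
δS = √(344) = 18.5
S = 1857, so δS/S = 18.5/1857 = 0.00998.

0.00998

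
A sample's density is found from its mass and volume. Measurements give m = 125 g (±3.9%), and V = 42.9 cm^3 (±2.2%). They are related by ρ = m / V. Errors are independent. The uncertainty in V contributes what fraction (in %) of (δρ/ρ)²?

24.1%

(δρ/ρ)² = (1·δm/m)² + (-1·δV/V)²
  m term: (1×0.0390)² = 0.00152
  V term: (-1×0.0220)² = 0.000484
Total = 0.00201. Share from V = 0.000484/0.00201 = 0.241.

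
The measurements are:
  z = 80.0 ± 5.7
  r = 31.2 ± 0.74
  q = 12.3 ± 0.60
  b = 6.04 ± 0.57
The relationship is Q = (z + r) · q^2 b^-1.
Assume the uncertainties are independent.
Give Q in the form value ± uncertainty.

2790 ± 405

Let u = z + r = 111. δu = √(δz² + δr²) = √(32.5 + 0.548) = 5.75, so δu/u = 0.0517.
Q is then a monomial in u, q, b:
δQ/Q = √((δu/u)² + (2·δq/q)² + (-1·δb/b)²) = √(0.00267 + 0.00952 + 0.00891) = 0.145
Q = 2790, so δQ = 0.145 × 2790 = 405.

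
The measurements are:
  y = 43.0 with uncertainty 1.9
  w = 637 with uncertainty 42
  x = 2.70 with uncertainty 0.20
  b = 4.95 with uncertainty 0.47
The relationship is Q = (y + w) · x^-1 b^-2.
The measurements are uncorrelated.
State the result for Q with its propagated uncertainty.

Let u = y + w = 680. δu = √(δy² + δw²) = √(3.61 + 1760) = 42.0, so δu/u = 0.0618.
Q is then a monomial in u, x, b:
δQ/Q = √((δu/u)² + (-1·δx/x)² + (-2·δb/b)²) = √(0.00382 + 0.00549 + 0.0361) = 0.213
Q = 10.3, so δQ = 0.213 × 10.3 = 2.19.

10.3 ± 2.19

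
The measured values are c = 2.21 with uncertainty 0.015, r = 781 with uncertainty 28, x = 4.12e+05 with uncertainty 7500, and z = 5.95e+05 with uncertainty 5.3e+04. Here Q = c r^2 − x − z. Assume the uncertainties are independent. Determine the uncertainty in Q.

1.11e+05

Let p = c·r^2 = 1.35e+06. δp/p = √((1·δc/c)² + (2·δr/r)²) = √(4.61e-05 + 0.00514) = 0.0720, so δp = 97100.
Q = p − x − z: δQ = √(δp² + δx² + δz²) = √(9.43e+09 + 5.62e+07 + 2.81e+09) = 1.11e+05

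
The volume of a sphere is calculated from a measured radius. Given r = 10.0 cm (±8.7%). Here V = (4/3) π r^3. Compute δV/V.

0.261

V ∝ r^3, so δV/V = |3| · δr/r = 3 × 0.0870 = 0.261.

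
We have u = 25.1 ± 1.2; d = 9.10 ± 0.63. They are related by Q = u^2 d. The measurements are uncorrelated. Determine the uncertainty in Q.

For a monomial Q ∝ u^2, d, fractional errors add in quadrature:
  (2·δu/u)² = (2×0.0478)² = 0.00914;  (1·δd/d)² = (1×0.0692)² = 0.00479
δQ/Q = √(0.0139) = 0.118
Q = 5730, so δQ = 0.118 × 5730 = 677.

677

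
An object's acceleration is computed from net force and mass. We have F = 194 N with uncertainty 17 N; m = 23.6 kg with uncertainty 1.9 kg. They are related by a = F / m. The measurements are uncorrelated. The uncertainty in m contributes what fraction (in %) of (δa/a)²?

45.8%

(δa/a)² = (1·δF/F)² + (-1·δm/m)²
  F term: (1×0.0876)² = 0.00768
  m term: (-1×0.0805)² = 0.00648
Total = 0.0142. Share from m = 0.00648/0.0142 = 0.458.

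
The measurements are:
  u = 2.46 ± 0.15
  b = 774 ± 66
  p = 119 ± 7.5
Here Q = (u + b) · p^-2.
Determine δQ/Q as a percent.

Let w = u + b = 776. δw = √(δu² + δb²) = √(0.0225 + 4360) = 66.0, so δw/w = 0.0850.
Q is then a monomial in w, p:
δQ/Q = √((δw/w)² + (-2·δp/p)²) = √(0.00723 + 0.0159) = 0.152

15.2%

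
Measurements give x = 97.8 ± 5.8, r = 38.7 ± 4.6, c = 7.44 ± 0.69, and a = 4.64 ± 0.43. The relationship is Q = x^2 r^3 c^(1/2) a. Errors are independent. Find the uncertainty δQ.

2.74e+09

For a monomial Q ∝ x^2, r^3, c^(1/2), a, fractional errors add in quadrature:
  (2·δx/x)² = (2×0.0593)² = 0.0141;  (3·δr/r)² = (3×0.119)² = 0.127;  (½·δc/c)² = (0.5×0.0927)² = 0.00215;  (1·δa/a)² = (1×0.0927)² = 0.00859
δQ/Q = √(0.152) = 0.390
Q = 7.02e+09, so δQ = 0.390 × 7.02e+09 = 2.74e+09.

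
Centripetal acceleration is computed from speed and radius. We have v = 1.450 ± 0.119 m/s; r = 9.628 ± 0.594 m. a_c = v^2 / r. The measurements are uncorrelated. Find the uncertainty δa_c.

0.0383 m/s^2

a_c is a product of powers, so relative uncertainties combine in quadrature:
  (2·δv/v)² = (2×0.0821)² = 0.0269;  (-1·δr/r)² = (-1×0.0617)² = 0.00381
δa_c/a_c = √(0.0307) = 0.175
a_c = 0.2184 m/s^2, so δa_c = 0.175 × 0.2184 = 0.0383 m/s^2.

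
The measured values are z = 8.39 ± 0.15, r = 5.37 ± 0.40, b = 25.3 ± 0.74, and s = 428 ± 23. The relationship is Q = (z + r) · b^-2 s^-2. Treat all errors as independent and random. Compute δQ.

1.48e-08

Let u = z + r = 13.8. δu = √(δz² + δr²) = √(0.0225 + 0.160) = 0.427, so δu/u = 0.0310.
Q is then a monomial in u, b, s:
δQ/Q = √((δu/u)² + (-2·δb/b)² + (-2·δs/s)²) = √(0.000964 + 0.00342 + 0.0116) = 0.126
Q = 1.17e-07, so δQ = 0.126 × 1.17e-07 = 1.48e-08.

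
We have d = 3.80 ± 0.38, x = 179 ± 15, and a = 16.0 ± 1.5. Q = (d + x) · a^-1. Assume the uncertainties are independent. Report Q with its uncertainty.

11.4 ± 1.42

Let u = d + x = 183. δu = √(δd² + δx²) = √(0.144 + 225) = 15.0, so δu/u = 0.0821.
Q is then a monomial in u, a:
δQ/Q = √((δu/u)² + (-1·δa/a)²) = √(0.00674 + 0.00879) = 0.125
Q = 11.4, so δQ = 0.125 × 11.4 = 1.42.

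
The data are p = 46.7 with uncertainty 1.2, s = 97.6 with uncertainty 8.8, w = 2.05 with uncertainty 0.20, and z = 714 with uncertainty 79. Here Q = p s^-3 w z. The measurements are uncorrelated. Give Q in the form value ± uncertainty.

0.0735 ± 0.0227

Q is a product of powers, so relative uncertainties combine in quadrature:
  (1·δp/p)² = (1×0.0257)² = 0.000660;  (-3·δs/s)² = (-3×0.0902)² = 0.0732;  (1·δw/w)² = (1×0.0976)² = 0.00952;  (1·δz/z)² = (1×0.111)² = 0.0122
δQ/Q = √(0.0956) = 0.309
Q = 0.0735, so δQ = 0.309 × 0.0735 = 0.0227.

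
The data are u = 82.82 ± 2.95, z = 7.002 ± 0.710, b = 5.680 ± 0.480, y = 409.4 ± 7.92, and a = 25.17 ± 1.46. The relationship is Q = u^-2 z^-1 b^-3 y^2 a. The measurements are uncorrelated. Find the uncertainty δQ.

Q is a product of powers, so relative uncertainties combine in quadrature:
  (-2·δu/u)² = (-2×0.0356)² = 0.00507;  (-1·δz/z)² = (-1×0.101)² = 0.0103;  (-3·δb/b)² = (-3×0.0845)² = 0.0643;  (2·δy/y)² = (2×0.0193)² = 0.00150;  (1·δa/a)² = (1×0.0580)² = 0.00336
δQ/Q = √(0.0845) = 0.291
Q = 0.4793, so δQ = 0.291 × 0.4793 = 0.139.

0.139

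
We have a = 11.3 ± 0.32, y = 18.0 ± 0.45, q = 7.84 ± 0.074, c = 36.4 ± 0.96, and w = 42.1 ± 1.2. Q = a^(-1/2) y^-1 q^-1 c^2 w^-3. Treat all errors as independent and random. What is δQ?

3.93e-06

Relative error in a monomial: (δQ/Q)² = Σ (nᵢ · δxᵢ/xᵢ)².
  (−½·δa/a)² = (-0.5×0.0283)² = 0.000200;  (-1·δy/y)² = (-1×0.0250)² = 0.000625;  (-1·δq/q)² = (-1×0.00944)² = 8.91e-05;  (2·δc/c)² = (2×0.0264)² = 0.00278;  (-3·δw/w)² = (-3×0.0285)² = 0.00731
δQ/Q = √(0.0110) = 0.105
Q = 3.74e-05, so δQ = 0.105 × 3.74e-05 = 3.93e-06.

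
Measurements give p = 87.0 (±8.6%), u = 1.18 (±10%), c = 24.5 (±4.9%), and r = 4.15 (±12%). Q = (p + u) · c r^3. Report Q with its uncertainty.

Let w = p + u = 88.2. δw = √(δp² + δu²) = √(56.0 + 0.0139) = 7.48, so δw/w = 0.0849.
Q is then a monomial in w, c, r:
δQ/Q = √((δw/w)² + (1·δc/c)² + (3·δr/r)²) = √(0.00720 + 0.00240 + 0.130) = 0.373
Q = 1.54e+05, so δQ = 0.373 × 1.54e+05 = 57600.

(1.54 ± 0.576) × 10^5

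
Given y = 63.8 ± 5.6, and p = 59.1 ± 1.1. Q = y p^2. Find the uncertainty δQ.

21200

Since Q is a product/quotient, work with relative uncertainties:
  (1·δy/y)² = (1×0.0878)² = 0.00770;  (2·δp/p)² = (2×0.0186)² = 0.00139
δQ/Q = √(0.00909) = 0.0953
Q = 2.23e+05, so δQ = 0.0953 × 2.23e+05 = 21200.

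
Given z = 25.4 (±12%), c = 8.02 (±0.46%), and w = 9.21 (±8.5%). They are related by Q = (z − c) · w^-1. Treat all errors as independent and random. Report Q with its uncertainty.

Let u = z − c = 17.4. δu = √(δz² + δc²) = √(9.29 + 0.00136) = 3.05, so δu/u = 0.175.
Q is then a monomial in u, w:
δQ/Q = √((δu/u)² + (-1·δw/w)²) = √(0.0308 + 0.00723) = 0.195
Q = 1.89, so δQ = 0.195 × 1.89 = 0.368.

1.89 ± 0.368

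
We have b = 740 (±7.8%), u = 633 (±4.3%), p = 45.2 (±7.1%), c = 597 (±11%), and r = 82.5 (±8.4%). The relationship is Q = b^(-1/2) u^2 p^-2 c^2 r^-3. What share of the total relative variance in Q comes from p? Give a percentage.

(δQ/Q)² = (−½·δb/b)² + (2·δu/u)² + (-2·δp/p)² + (2·δc/c)² + (-3·δr/r)²
  b term: (-0.5×0.0780)² = 0.00152
  u term: (2×0.0430)² = 0.00740
  p term: (-2×0.0710)² = 0.0202
  c term: (2×0.110)² = 0.0484
  r term: (-3×0.0840)² = 0.0635
Total = 0.141. Share from p = 0.0202/0.141 = 0.143.

14.3%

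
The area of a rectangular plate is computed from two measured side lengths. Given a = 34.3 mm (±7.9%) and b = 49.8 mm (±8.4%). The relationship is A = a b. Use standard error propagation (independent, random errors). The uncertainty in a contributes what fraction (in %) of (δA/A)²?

46.9%

(δA/A)² = (1·δa/a)² + (1·δb/b)²
  a term: (1×0.0790)² = 0.00624
  b term: (1×0.0840)² = 0.00706
Total = 0.0133. Share from a = 0.00624/0.0133 = 0.469.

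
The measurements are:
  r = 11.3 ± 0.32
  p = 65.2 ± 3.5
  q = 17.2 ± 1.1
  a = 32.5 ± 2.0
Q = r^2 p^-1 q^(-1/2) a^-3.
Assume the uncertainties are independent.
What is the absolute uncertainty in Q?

Since Q is a product/quotient, work with relative uncertainties:
  (2·δr/r)² = (2×0.0283)² = 0.00321;  (-1·δp/p)² = (-1×0.0537)² = 0.00288;  (−½·δq/q)² = (-0.5×0.0640)² = 0.00102;  (-3·δa/a)² = (-3×0.0615)² = 0.0341
δQ/Q = √(0.0412) = 0.203
Q = 1.38e-05, so δQ = 0.203 × 1.38e-05 = 2.79e-06.

2.79e-06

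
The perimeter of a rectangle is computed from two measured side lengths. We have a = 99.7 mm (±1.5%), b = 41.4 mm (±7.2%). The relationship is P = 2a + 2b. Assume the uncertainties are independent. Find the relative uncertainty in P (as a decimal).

Each term contributes (cᵢ δxᵢ)² to (δP)²:
  (2·δa)² = 8.95;  (2·δb)² = 35.5
δP = √(44.5) = 6.67 mm
P = 282 mm, so δP/P = 6.67/282 = 0.0236.

0.0236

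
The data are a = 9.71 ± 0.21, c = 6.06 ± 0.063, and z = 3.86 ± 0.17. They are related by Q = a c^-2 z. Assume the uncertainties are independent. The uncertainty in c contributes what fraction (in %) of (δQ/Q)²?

15.2%

(δQ/Q)² = (1·δa/a)² + (-2·δc/c)² + (1·δz/z)²
  a term: (1×0.0216)² = 0.000468
  c term: (-2×0.0104)² = 0.000432
  z term: (1×0.0440)² = 0.00194
Total = 0.00284. Share from c = 0.000432/0.00284 = 0.152.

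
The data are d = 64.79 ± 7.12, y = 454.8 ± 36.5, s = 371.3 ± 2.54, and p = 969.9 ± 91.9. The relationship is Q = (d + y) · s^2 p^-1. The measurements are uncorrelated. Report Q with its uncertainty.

Let u = d + y = 519.6. δu = √(δd² + δy²) = √(50.7 + 1330) = 37.2, so δu/u = 0.0716.
Q is then a monomial in u, s, p:
δQ/Q = √((δu/u)² + (2·δs/s)² + (-1·δp/p)²) = √(0.00512 + 0.000187 + 0.00898) = 0.120
Q = 73860, so δQ = 0.120 × 73860 = 8830.

73860 ± 8830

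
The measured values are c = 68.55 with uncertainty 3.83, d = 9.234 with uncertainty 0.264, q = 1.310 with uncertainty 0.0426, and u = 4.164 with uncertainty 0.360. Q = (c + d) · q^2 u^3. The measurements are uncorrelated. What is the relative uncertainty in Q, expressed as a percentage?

Let w = c + d = 77.78. δw = √(δc² + δd²) = √(14.7 + 0.0697) = 3.84, so δw/w = 0.0494.
Q is then a monomial in w, q, u:
δQ/Q = √((δw/w)² + (2·δq/q)² + (3·δu/u)²) = √(0.00244 + 0.00423 + 0.0673) = 0.272

27.2%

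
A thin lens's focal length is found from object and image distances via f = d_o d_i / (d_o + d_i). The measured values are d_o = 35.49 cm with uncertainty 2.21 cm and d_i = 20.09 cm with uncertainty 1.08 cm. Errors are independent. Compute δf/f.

∂f/∂d_o = (d_i/(d_o+d_i))² = 0.131;  ∂f/∂d_i = (d_o/(d_o+d_i))² = 0.408
δf = √((∂f/∂d_o · δd_o)² + (∂f/∂d_i · δd_i)²) = √(0.0834 + 0.194) = 0.527 cm
f = 12.83 cm, so δf/f = 0.527/12.83 = 0.0410.

0.0410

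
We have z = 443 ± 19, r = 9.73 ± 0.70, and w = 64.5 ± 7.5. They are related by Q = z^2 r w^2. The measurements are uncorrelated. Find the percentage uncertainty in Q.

Since Q is a product/quotient, work with relative uncertainties:
  (2·δz/z)² = (2×0.0429)² = 0.00736;  (1·δr/r)² = (1×0.0719)² = 0.00518;  (2·δw/w)² = (2×0.116)² = 0.0541
δQ/Q = √(0.0666) = 0.258

25.8%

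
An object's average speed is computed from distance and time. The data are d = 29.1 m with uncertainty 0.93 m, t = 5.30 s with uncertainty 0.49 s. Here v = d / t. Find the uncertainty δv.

0.537 m/s

Relative error in a monomial: (δv/v)² = Σ (nᵢ · δxᵢ/xᵢ)².
  (1·δd/d)² = (1×0.0320)² = 0.00102;  (-1·δt/t)² = (-1×0.0925)² = 0.00855
δv/v = √(0.00957) = 0.0978
v = 5.49 m/s, so δv = 0.0978 × 5.49 = 0.537 m/s.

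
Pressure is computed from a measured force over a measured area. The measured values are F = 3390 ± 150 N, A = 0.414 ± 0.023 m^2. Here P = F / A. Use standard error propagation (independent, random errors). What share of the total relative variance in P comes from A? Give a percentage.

(δP/P)² = (1·δF/F)² + (-1·δA/A)²
  F term: (1×0.0442)² = 0.00196
  A term: (-1×0.0556)² = 0.00309
Total = 0.00504. Share from A = 0.00309/0.00504 = 0.612.

61.2%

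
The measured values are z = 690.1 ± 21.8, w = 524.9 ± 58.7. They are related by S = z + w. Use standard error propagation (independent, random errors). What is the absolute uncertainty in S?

62.6

S is a linear combination, so absolute uncertainties add in quadrature:
  (δz)² = 475;  (δw)² = 3450
δS = √(3920) = 62.6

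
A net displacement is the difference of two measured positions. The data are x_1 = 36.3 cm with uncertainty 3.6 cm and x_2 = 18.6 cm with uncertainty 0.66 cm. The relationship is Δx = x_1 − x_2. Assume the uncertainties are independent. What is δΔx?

3.66 cm

Absolute uncertainties add in quadrature for a linear combination:
  (δx_1)² = 13.0;  (δx_2)² = 0.436
δΔx = √(13.4) = 3.66 cm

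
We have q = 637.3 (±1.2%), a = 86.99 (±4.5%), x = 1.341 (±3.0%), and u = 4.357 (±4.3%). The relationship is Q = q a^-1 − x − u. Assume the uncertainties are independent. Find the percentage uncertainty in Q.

24.0%

Let p = q·a^-1 = 7.326. δp/p = √((1·δq/q)² + (-1·δa/a)²) = √(0.000144 + 0.00202) = 0.0466, so δp = 0.341.
Q = p − x − u: δQ = √(δp² + δx² + δu²) = √(0.116 + 0.00162 + 0.0351) = 0.391
Q = 1.628, so δQ/Q = 0.391/1.628 = 0.240.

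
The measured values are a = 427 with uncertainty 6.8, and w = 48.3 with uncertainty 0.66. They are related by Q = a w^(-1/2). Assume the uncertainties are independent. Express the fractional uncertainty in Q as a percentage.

1.73%

Products/powers → add relative errors in quadrature, weighted by exponent:
  (1·δa/a)² = (1×0.0159)² = 0.000254;  (−½·δw/w)² = (-0.5×0.0137)² = 4.67e-05
δQ/Q = √(0.000300) = 0.0173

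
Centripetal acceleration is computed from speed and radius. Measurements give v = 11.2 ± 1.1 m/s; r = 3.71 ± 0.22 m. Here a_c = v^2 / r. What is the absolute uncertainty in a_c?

Since a_c is a product/quotient, work with relative uncertainties:
  (2·δv/v)² = (2×0.0982)² = 0.0386;  (-1·δr/r)² = (-1×0.0593)² = 0.00352
δa_c/a_c = √(0.0421) = 0.205
a_c = 33.8 m/s^2, so δa_c = 0.205 × 33.8 = 6.94 m/s^2.

6.94 m/s^2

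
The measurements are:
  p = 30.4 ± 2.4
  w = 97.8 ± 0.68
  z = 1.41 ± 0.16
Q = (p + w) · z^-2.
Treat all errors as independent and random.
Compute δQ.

Let u = p + w = 128. δu = √(δp² + δw²) = √(5.76 + 0.462) = 2.49, so δu/u = 0.0195.
Q is then a monomial in u, z:
δQ/Q = √((δu/u)² + (-2·δz/z)²) = √(0.000379 + 0.0515) = 0.228
Q = 64.5, so δQ = 0.228 × 64.5 = 14.7.

14.7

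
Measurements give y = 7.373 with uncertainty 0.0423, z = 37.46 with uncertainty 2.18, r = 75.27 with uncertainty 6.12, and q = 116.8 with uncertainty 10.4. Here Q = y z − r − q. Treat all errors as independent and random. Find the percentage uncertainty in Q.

24.0%

Let p = y·z = 276.2. δp/p = √((1·δy/y)² + (1·δz/z)²) = √(3.29e-05 + 0.00339) = 0.0585, so δp = 16.2.
Q = p − r − q: δQ = √(δp² + δr² + δq²) = √(261 + 37.5 + 108) = 20.2
Q = 84.12, so δQ/Q = 20.2/84.12 = 0.240.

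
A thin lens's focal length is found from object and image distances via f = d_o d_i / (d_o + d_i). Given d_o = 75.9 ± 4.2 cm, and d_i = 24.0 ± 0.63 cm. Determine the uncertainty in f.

∂f/∂d_o = (d_i/(d_o+d_i))² = 0.0577;  ∂f/∂d_i = (d_o/(d_o+d_i))² = 0.577
δf = √((∂f/∂d_o · δd_o)² + (∂f/∂d_i · δd_i)²) = √(0.0588 + 0.132) = 0.437 cm

0.437 cm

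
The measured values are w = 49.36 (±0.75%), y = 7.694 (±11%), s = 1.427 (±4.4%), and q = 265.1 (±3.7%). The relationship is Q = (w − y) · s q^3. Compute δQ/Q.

Let u = w − y = 41.67. δu = √(δw² + δy²) = √(0.137 + 0.716) = 0.924, so δu/u = 0.0222.
Q is then a monomial in u, s, q:
δQ/Q = √((δu/u)² + (1·δs/s)² + (3·δq/q)²) = √(0.000492 + 0.00194 + 0.0123) = 0.121

0.121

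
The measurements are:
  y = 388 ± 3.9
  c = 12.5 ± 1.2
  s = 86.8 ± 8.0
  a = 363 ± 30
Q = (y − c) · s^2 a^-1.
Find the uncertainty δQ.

1580

Let u = y − c = 376. δu = √(δy² + δc²) = √(15.2 + 1.44) = 4.08, so δu/u = 0.0109.
Q is then a monomial in u, s, a:
δQ/Q = √((δu/u)² + (2·δs/s)² + (-1·δa/a)²) = √(0.000118 + 0.0340 + 0.00683) = 0.202
Q = 7790, so δQ = 0.202 × 7790 = 1580.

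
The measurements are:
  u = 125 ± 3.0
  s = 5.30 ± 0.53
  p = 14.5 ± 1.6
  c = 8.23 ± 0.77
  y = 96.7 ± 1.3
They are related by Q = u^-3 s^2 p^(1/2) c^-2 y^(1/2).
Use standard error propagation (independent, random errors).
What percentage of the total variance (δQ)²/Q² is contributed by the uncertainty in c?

(δQ/Q)² = (-3·δu/u)² + (2·δs/s)² + (½·δp/p)² + (-2·δc/c)² + (½·δy/y)²
  u term: (-3×0.0240)² = 0.00518
  s term: (2×0.100)² = 0.0400
  p term: (0.5×0.110)² = 0.00304
  c term: (-2×0.0936)² = 0.0350
  y term: (0.5×0.0134)² = 4.52e-05
Total = 0.0833. Share from c = 0.0350/0.0833 = 0.420.

42.0%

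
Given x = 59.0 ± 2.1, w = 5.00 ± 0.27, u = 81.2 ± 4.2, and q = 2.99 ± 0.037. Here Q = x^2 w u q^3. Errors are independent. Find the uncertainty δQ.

Relative error in a monomial: (δQ/Q)² = Σ (nᵢ · δxᵢ/xᵢ)².
  (2·δx/x)² = (2×0.0356)² = 0.00507;  (1·δw/w)² = (1×0.0540)² = 0.00292;  (1·δu/u)² = (1×0.0517)² = 0.00268;  (3·δq/q)² = (3×0.0124)² = 0.00138
δQ/Q = √(0.0120) = 0.110
Q = 3.78e+07, so δQ = 0.110 × 3.78e+07 = 4.14e+06.

4.14e+06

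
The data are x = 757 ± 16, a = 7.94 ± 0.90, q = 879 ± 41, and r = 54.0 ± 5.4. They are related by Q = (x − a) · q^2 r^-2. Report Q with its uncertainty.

(1.98 ± 0.440) × 10^5

Let u = x − a = 749. δu = √(δx² + δa²) = √(256 + 0.810) = 16.0, so δu/u = 0.0214.
Q is then a monomial in u, q, r:
δQ/Q = √((δu/u)² + (2·δq/q)² + (-2·δr/r)²) = √(0.000458 + 0.00870 + 0.0400) = 0.222
Q = 1.98e+05, so δQ = 0.222 × 1.98e+05 = 44000.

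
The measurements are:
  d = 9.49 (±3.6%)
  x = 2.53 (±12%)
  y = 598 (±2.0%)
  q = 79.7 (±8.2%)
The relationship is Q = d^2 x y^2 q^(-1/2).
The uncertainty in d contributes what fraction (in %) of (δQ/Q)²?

(δQ/Q)² = (2·δd/d)² + (1·δx/x)² + (2·δy/y)² + (−½·δq/q)²
  d term: (2×0.0360)² = 0.00518
  x term: (1×0.120)² = 0.0144
  y term: (2×0.0200)² = 0.00160
  q term: (-0.5×0.0820)² = 0.00168
Total = 0.0229. Share from d = 0.00518/0.0229 = 0.227.

22.7%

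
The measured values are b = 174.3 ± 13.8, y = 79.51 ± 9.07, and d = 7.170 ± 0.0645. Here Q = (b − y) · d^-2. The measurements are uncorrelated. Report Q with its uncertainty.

1.844 ± 0.323

Let u = b − y = 94.79. δu = √(δb² + δy²) = √(190 + 82.3) = 16.5, so δu/u = 0.174.
Q is then a monomial in u, d:
δQ/Q = √((δu/u)² + (-2·δd/d)²) = √(0.0304 + 0.000324) = 0.175
Q = 1.844, so δQ = 0.175 × 1.844 = 0.323.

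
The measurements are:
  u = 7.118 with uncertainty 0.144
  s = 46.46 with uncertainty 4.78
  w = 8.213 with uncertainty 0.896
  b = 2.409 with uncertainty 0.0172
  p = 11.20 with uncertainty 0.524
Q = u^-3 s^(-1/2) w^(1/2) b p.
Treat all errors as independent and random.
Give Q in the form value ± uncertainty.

For a monomial Q ∝ u^-3, s^(-1/2), w^(1/2), b, p, fractional errors add in quadrature:
  (-3·δu/u)² = (-3×0.0202)² = 0.00368;  (−½·δs/s)² = (-0.5×0.103)² = 0.00265;  (½·δw/w)² = (0.5×0.109)² = 0.00298;  (1·δb/b)² = (1×0.00714)² = 5.1e-05;  (1·δp/p)² = (1×0.0468)² = 0.00219
δQ/Q = √(0.0115) = 0.107
Q = 0.03146, so δQ = 0.107 × 0.03146 = 0.00338.

0.03146 ± 0.00338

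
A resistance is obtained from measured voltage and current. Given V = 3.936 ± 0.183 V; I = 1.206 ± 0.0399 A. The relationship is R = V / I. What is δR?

Since R is a product/quotient, work with relative uncertainties:
  (1·δV/V)² = (1×0.0465)² = 0.00216;  (-1·δI/I)² = (-1×0.0331)² = 0.00109
δR/R = √(0.00326) = 0.0571
R = 3.264 Ω, so δR = 0.0571 × 3.264 = 0.186 Ω.

0.186 Ω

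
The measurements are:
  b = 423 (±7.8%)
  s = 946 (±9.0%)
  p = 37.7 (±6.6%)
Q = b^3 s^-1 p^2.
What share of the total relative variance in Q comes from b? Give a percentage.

68.2%

(δQ/Q)² = (3·δb/b)² + (-1·δs/s)² + (2·δp/p)²
  b term: (3×0.0780)² = 0.0548
  s term: (-1×0.0900)² = 0.00810
  p term: (2×0.0660)² = 0.0174
Total = 0.0803. Share from b = 0.0548/0.0803 = 0.682.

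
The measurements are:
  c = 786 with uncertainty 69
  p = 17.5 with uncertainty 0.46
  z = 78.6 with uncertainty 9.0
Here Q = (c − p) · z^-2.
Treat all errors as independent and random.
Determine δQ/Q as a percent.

24.6%

Let u = c − p = 768. δu = √(δc² + δp²) = √(4760 + 0.212) = 69.0, so δu/u = 0.0898.
Q is then a monomial in u, z:
δQ/Q = √((δu/u)² + (-2·δz/z)²) = √(0.00806 + 0.0524) = 0.246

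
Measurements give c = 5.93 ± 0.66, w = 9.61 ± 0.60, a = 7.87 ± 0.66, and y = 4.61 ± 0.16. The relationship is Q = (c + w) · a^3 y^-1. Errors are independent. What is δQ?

428

Let u = c + w = 15.5. δu = √(δc² + δw²) = √(0.436 + 0.360) = 0.892, so δu/u = 0.0574.
Q is then a monomial in u, a, y:
δQ/Q = √((δu/u)² + (3·δa/a)² + (-1·δy/y)²) = √(0.00329 + 0.0633 + 0.00120) = 0.260
Q = 1640, so δQ = 0.260 × 1640 = 428.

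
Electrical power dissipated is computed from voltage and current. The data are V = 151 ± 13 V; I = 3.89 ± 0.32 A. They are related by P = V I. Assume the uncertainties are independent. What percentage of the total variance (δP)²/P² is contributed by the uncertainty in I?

47.7%

(δP/P)² = (1·δV/V)² + (1·δI/I)²
  V term: (1×0.0861)² = 0.00741
  I term: (1×0.0823)² = 0.00677
Total = 0.0142. Share from I = 0.00677/0.0142 = 0.477.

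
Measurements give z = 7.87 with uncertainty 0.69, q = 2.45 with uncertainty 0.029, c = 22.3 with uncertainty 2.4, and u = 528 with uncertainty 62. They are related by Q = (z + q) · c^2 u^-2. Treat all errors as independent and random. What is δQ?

Let w = z + q = 10.3. δw = √(δz² + δq²) = √(0.476 + 0.000841) = 0.691, so δw/w = 0.0669.
Q is then a monomial in w, c, u:
δQ/Q = √((δw/w)² + (2·δc/c)² + (-2·δu/u)²) = √(0.00448 + 0.0463 + 0.0552) = 0.326
Q = 0.0184, so δQ = 0.326 × 0.0184 = 0.00599.

0.00599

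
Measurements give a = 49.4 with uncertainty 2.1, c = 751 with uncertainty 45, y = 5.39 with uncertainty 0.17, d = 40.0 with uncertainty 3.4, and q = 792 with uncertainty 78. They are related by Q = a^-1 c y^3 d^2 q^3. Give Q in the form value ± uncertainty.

(1.89 ± 0.684) × 10^15

Q is a product of powers, so relative uncertainties combine in quadrature:
  (-1·δa/a)² = (-1×0.0425)² = 0.00181;  (1·δc/c)² = (1×0.0599)² = 0.00359;  (3·δy/y)² = (3×0.0315)² = 0.00895;  (2·δd/d)² = (2×0.0850)² = 0.0289;  (3·δq/q)² = (3×0.0985)² = 0.0873
δQ/Q = √(0.131) = 0.361
Q = 1.89e+15, so δQ = 0.361 × 1.89e+15 = 6.84e+14.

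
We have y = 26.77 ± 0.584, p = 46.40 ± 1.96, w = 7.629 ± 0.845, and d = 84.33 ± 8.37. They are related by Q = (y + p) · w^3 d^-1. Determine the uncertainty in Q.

Let u = y + p = 73.17. δu = √(δy² + δp²) = √(0.341 + 3.84) = 2.05, so δu/u = 0.0280.
Q is then a monomial in u, w, d:
δQ/Q = √((δu/u)² + (3·δw/w)² + (-1·δd/d)²) = √(0.000781 + 0.110 + 0.00985) = 0.348
Q = 385.3, so δQ = 0.348 × 385.3 = 134.

134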